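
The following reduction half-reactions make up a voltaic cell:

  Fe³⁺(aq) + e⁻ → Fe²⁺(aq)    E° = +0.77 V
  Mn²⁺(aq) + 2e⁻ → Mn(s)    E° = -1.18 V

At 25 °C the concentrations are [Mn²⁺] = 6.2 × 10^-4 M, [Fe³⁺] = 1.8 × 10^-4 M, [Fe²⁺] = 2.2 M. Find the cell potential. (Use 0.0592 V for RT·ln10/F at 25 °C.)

1.80 V

The Fe³⁺/Fe²⁺ couple has the higher reduction potential and acts as the cathode, so E°_cell = +0.77 − (-1.18) = 1.95 V.
Balancing electrons gives n = 2; the reaction quotient is Q = [Mn²⁺]·[Fe²⁺]^2/[Fe³⁺]^2 = 9.26 × 10^4.
At 25 °C, E = E° − (0.0592/n) log Q = 1.95 − (0.0592/2)(4.967) = 1.950 − 0.147 = 1.803 V.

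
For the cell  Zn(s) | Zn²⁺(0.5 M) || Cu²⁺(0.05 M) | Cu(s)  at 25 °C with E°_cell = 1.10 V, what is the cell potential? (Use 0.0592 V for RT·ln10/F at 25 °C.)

Balancing electrons gives n = 2; the reaction quotient is Q = [Zn²⁺]/[Cu²⁺] = 10.0.
At 25 °C, E = E° − (0.0592/n) log Q = 1.10 − (0.0592/2)(1.000) = 1.100 − 0.030 = 1.070 V.

1.07 V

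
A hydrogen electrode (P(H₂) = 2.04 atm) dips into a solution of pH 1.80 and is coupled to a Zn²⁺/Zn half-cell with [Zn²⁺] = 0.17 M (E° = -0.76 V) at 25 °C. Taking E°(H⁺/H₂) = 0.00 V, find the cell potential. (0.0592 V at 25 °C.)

0.67 V

The hydrogen couple is the cathode, so E°_cell = 0.76 V; n = 2.
[H⁺] = 10^(−1.80) = 0.016 M, and Q = [Zn²⁺]·P(H₂) / [H⁺]^2 = 1380.
E = E° − (0.0592/2) log Q = 0.76 − (0.0592/2)(3.140) = 0.667 V.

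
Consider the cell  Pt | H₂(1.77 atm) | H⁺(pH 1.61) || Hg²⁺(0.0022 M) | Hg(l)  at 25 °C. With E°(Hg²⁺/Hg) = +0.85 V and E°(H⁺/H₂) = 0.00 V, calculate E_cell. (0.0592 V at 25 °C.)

0.87 V

The Hg²⁺/Hg couple is the cathode, so E°_cell = 0.85 V; n = 2.
[H⁺] = 10^(−1.61) = 0.025 M, and Q = [H⁺]^2 / ([Hg²⁺]·P(H₂)) = 0.155.
E = E° − (0.0592/2) log Q = 0.85 − (0.0592/2)(-0.810) = 0.874 V.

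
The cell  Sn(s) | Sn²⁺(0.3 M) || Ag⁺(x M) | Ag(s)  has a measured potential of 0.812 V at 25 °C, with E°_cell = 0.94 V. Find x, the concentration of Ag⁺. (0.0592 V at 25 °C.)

0.0038 M

From the Nernst equation, log Q = n(E° − E)/0.0592 = 2(0.94 − 0.812)/0.0592 = 4.324, so Q = 2.11 × 10^4.
With Q = [Sn²⁺]/[Ag⁺]^2 and the known concentrations, [Ag⁺]^2 in the denominator gives [Ag⁺] = 0.0038 M.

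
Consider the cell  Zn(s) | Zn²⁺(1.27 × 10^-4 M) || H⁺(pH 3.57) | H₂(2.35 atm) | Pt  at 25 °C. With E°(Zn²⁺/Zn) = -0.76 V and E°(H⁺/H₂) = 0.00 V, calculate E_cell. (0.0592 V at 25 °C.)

0.65 V

The hydrogen couple is the cathode, so E°_cell = 0.76 V; n = 2.
[H⁺] = 10^(−3.57) = 2.7 × 10^-4 M, and Q = [Zn²⁺]·P(H₂) / [H⁺]^2 = 4120.
E = E° − (0.0592/2) log Q = 0.76 − (0.0592/2)(3.615) = 0.653 V.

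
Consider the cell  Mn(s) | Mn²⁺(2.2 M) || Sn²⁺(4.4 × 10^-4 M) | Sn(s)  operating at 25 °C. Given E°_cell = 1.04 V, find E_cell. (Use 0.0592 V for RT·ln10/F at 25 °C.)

0.931 V

Balancing electrons gives n = 2; the reaction quotient is Q = [Mn²⁺]/[Sn²⁺] = 5000.
At 25 °C, E = E° − (0.0592/n) log Q = 1.04 − (0.0592/2)(3.699) = 1.040 − 0.109 = 0.931 V.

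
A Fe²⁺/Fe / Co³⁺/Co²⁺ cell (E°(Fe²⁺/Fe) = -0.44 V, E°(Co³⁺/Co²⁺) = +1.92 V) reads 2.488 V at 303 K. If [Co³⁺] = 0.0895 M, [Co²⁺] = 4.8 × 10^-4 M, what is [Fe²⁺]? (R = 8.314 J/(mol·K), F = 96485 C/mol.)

From the Nernst equation, ln Q = nF(E° − E)/RT = 2×96485×(2.36 − 2.488)/(8.314×303) = -9.805, so Q = 5.52 × 10^-5.
With Q = [Fe²⁺]·[Co²⁺]^2/[Co³⁺]^2 and the known concentrations, [Fe²⁺] in the numerator gives [Fe²⁺] = 1.9 M.

1.9 M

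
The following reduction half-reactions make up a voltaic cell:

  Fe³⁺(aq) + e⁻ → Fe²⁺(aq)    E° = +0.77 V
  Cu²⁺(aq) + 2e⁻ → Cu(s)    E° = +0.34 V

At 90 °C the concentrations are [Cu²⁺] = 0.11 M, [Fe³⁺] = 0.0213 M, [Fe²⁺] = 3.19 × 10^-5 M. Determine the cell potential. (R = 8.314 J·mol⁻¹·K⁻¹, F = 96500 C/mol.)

The Fe³⁺/Fe²⁺ couple has the higher reduction potential and acts as the cathode, so E°_cell = +0.77 − (+0.34) = 0.43 V.
Balancing electrons gives n = 2; the reaction quotient is Q = [Cu²⁺]·[Fe²⁺]^2/[Fe³⁺]^2 = 2.47 × 10^-7.
E = E° − (RT/nF) ln Q = 0.43 − (8.314×363)/(2×96500) × (-15.215) = 0.430 + 0.238 = 0.668 V.

0.668 V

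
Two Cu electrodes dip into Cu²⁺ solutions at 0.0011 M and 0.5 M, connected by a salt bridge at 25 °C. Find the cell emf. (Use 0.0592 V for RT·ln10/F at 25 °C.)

0.079 V

Both half-cells are Cu²⁺/Cu, so E°_cell = 0. The concentrated side is the cathode; the cell reaction moves Cu²⁺ from high to low concentration with n = 2.
Q = [Cu²⁺]_dilute/[Cu²⁺]_conc = 0.0011/0.5 = 0.00220.
E = 0 − (0.0592/2) log Q = −(0.0592/2)(-2.658) = 0.0787 V.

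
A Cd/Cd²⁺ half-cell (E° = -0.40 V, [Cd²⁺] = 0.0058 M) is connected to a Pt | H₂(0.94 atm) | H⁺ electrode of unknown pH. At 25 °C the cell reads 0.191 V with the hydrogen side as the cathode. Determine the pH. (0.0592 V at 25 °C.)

E°_cell = 0.40 V and n = 2.
log Q = n(E° − E)/0.0592 = 2×(0.40 − 0.191)/0.0592 = 7.061.
With Q = [Cd²⁺]·P(H₂) / [H⁺]^2, solving for [H⁺] gives log[H⁺] = -4.662, so pH = 4.66.

pH = 4.66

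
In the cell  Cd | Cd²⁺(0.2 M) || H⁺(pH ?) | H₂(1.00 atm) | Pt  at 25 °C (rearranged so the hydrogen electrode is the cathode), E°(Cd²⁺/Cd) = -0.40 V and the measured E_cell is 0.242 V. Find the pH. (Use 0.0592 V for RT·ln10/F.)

E°_cell = 0.40 V and n = 2.
log Q = n(E° − E)/0.0592 = 2×(0.40 − 0.242)/0.0592 = 5.338.
With Q = [Cd²⁺]·P(H₂) / [H⁺]^2, solving for [H⁺] gives log[H⁺] = -3.018, so pH = 3.02.

pH = 3.02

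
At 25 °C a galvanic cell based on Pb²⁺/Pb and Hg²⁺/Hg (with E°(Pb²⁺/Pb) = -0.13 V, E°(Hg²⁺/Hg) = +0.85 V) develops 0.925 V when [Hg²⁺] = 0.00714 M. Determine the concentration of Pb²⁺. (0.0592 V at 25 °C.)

From the Nernst equation, log Q = n(E° − E)/0.0592 = 2(0.98 − 0.925)/0.0592 = 1.858, so Q = 72.1.
With Q = [Pb²⁺]/[Hg²⁺] and the known concentrations, [Pb²⁺] in the numerator gives [Pb²⁺] = 0.51 M.

0.51 M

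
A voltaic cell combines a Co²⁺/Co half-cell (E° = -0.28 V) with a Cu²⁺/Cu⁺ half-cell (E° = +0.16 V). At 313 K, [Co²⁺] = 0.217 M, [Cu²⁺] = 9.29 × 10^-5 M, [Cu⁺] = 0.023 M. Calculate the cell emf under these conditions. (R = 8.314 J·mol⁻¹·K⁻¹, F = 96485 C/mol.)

The Cu²⁺/Cu⁺ couple has the higher reduction potential and acts as the cathode, so E°_cell = +0.16 − (-0.28) = 0.44 V.
Balancing electrons gives n = 2; the reaction quotient is Q = [Co²⁺]·[Cu⁺]^2/[Cu²⁺]^2 = 1.33 × 10^4.
E = E° − (RT/nF) ln Q = 0.44 − (8.314×313)/(2×96485) × (9.496) = 0.440 − 0.128 = 0.312 V.

0.312 V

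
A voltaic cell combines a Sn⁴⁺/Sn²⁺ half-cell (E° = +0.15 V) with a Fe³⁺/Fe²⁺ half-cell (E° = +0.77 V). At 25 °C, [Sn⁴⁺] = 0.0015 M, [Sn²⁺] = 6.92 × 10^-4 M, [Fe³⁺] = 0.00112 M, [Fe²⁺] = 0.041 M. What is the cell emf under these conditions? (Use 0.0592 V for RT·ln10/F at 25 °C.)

The Fe³⁺/Fe²⁺ couple has the higher reduction potential and acts as the cathode, so E°_cell = +0.77 − (+0.15) = 0.62 V.
Balancing electrons gives n = 2; the reaction quotient is Q = [Sn⁴⁺]·[Fe²⁺]^2/([Sn²⁺]·[Fe³⁺]^2) = 2900.
At 25 °C, E = E° − (0.0592/n) log Q = 0.62 − (0.0592/2)(3.463) = 0.620 − 0.103 = 0.517 V.

0.517 V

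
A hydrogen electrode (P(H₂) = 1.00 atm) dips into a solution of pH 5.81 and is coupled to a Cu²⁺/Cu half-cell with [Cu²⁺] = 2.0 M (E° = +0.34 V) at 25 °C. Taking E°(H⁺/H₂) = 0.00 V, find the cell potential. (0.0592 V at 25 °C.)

The Cu²⁺/Cu couple is the cathode, so E°_cell = 0.34 V; n = 2.
[H⁺] = 10^(−5.81) = 1.5 × 10^-6 M, and Q = [H⁺]^2 / ([Cu²⁺]·P(H₂)) = 1.2 × 10^-12.
E = E° − (0.0592/2) log Q = 0.34 − (0.0592/2)(-11.921) = 0.693 V.

0.69 V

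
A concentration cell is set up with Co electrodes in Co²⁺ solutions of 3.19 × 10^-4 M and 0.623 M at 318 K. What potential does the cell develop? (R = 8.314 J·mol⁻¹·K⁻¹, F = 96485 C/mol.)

0.10 V

Both half-cells are Co²⁺/Co, so E°_cell = 0. The concentrated side is the cathode; the cell reaction moves Co²⁺ from high to low concentration with n = 2.
Q = [Co²⁺]_dilute/[Co²⁺]_conc = 3.19 × 10^-4/0.623 = 5.12 × 10^-4.
E = 0 − (RT/nF) ln Q = −((8.314×318)/(2×96485))(-7.577) = 0.1038 V.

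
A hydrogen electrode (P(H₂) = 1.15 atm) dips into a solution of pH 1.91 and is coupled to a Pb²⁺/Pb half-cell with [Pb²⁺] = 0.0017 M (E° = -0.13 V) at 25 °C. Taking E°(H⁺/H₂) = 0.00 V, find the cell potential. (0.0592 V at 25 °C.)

The hydrogen couple is the cathode, so E°_cell = 0.13 V; n = 2.
[H⁺] = 10^(−1.91) = 0.012 M, and Q = [Pb²⁺]·P(H₂) / [H⁺]^2 = 12.9.
E = E° − (0.0592/2) log Q = 0.13 − (0.0592/2)(1.111) = 0.097 V.

0.097 V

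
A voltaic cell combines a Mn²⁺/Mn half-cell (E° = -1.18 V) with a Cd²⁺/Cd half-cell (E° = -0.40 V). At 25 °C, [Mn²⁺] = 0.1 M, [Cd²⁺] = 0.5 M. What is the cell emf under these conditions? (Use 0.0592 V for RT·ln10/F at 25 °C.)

0.801 V

The Cd²⁺/Cd couple has the higher reduction potential and acts as the cathode, so E°_cell = -0.40 − (-1.18) = 0.78 V.
Balancing electrons gives n = 2; the reaction quotient is Q = [Mn²⁺]/[Cd²⁺] = 0.200.
At 25 °C, E = E° − (0.0592/n) log Q = 0.78 − (0.0592/2)(-0.699) = 0.780 + 0.021 = 0.801 V.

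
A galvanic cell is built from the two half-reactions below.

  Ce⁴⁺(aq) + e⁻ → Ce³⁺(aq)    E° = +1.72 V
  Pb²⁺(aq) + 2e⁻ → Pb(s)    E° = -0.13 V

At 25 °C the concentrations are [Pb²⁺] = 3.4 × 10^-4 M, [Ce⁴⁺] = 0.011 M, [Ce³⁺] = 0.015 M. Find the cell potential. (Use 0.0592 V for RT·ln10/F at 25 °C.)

1.94 V

The Ce⁴⁺/Ce³⁺ couple has the higher reduction potential and acts as the cathode, so E°_cell = +1.72 − (-0.13) = 1.85 V.
Balancing electrons gives n = 2; the reaction quotient is Q = [Pb²⁺]·[Ce³⁺]^2/[Ce⁴⁺]^2 = 6.32 × 10^-4.
At 25 °C, E = E° − (0.0592/n) log Q = 1.85 − (0.0592/2)(-3.199) = 1.850 + 0.095 = 1.945 V.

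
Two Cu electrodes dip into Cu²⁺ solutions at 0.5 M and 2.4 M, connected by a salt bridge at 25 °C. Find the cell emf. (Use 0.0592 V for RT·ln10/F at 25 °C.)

Both half-cells are Cu²⁺/Cu, so E°_cell = 0. The concentrated side is the cathode; the cell reaction moves Cu²⁺ from high to low concentration with n = 2.
Q = [Cu²⁺]_dilute/[Cu²⁺]_conc = 0.5/2.4 = 0.208.
E = 0 − (0.0592/2) log Q = −(0.0592/2)(-0.681) = 0.0202 V.

0.020 V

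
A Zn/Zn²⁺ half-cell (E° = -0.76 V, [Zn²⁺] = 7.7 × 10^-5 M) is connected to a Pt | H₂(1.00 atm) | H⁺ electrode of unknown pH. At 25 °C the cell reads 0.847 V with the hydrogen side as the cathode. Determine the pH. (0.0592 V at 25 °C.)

pH = 0.59

E°_cell = 0.76 V and n = 2.
log Q = n(E° − E)/0.0592 = 2×(0.76 − 0.847)/0.0592 = -2.939.
With Q = [Zn²⁺]·P(H₂) / [H⁺]^2, solving for [H⁺] gives log[H⁺] = -0.587, so pH = 0.59.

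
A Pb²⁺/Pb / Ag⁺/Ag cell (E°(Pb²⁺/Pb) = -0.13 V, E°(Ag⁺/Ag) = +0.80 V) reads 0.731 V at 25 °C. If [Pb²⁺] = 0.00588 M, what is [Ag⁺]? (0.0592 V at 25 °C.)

From the Nernst equation, log Q = n(E° − E)/0.0592 = 2(0.93 − 0.731)/0.0592 = 6.723, so Q = 5.28 × 10^6.
With Q = [Pb²⁺]/[Ag⁺]^2 and the known concentrations, [Ag⁺]^2 in the denominator gives [Ag⁺] = 3.3 × 10^-5 M.

3.3 × 10^-5 M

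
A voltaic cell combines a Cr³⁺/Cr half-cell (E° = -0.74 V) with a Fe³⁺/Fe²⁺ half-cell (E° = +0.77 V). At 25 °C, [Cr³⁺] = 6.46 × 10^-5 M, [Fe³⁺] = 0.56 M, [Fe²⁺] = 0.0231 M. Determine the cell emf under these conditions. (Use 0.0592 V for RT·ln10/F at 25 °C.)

1.67 V

The Fe³⁺/Fe²⁺ couple has the higher reduction potential and acts as the cathode, so E°_cell = +0.77 − (-0.74) = 1.51 V.
Balancing electrons gives n = 3; the reaction quotient is Q = [Cr³⁺]·[Fe²⁺]^3/[Fe³⁺]^3 = 4.53 × 10^-9.
At 25 °C, E = E° − (0.0592/n) log Q = 1.51 − (0.0592/3)(-8.343) = 1.510 + 0.165 = 1.675 V.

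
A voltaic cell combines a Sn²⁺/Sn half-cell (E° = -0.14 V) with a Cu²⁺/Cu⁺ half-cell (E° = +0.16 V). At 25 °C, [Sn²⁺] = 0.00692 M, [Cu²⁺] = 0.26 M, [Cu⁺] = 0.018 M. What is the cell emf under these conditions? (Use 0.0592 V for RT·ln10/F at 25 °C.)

0.433 V

The Cu²⁺/Cu⁺ couple has the higher reduction potential and acts as the cathode, so E°_cell = +0.16 − (-0.14) = 0.30 V.
Balancing electrons gives n = 2; the reaction quotient is Q = [Sn²⁺]·[Cu⁺]^2/[Cu²⁺]^2 = 3.32 × 10^-5.
At 25 °C, E = E° − (0.0592/n) log Q = 0.30 − (0.0592/2)(-4.479) = 0.300 + 0.133 = 0.433 V.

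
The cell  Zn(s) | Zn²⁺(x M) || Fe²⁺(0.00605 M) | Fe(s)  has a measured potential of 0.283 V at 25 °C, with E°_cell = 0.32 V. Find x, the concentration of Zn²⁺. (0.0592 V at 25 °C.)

From the Nernst equation, log Q = n(E° − E)/0.0592 = 2(0.32 − 0.283)/0.0592 = 1.250, so Q = 17.8.
With Q = [Zn²⁺]/[Fe²⁺] and the known concentrations, [Zn²⁺] in the numerator gives [Zn²⁺] = 0.11 M.

0.11 M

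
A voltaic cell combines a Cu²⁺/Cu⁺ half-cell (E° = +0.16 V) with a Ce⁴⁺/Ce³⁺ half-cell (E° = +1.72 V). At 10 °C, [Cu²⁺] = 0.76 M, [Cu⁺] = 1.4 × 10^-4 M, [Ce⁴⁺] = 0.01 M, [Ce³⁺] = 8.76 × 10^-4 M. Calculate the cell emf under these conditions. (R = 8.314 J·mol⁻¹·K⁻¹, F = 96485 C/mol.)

1.41 V

The Ce⁴⁺/Ce³⁺ couple has the higher reduction potential and acts as the cathode, so E°_cell = +1.72 − (+0.16) = 1.56 V.
Balancing electrons gives n = 1; the reaction quotient is Q = [Cu²⁺]·[Ce³⁺]/([Cu⁺]·[Ce⁴⁺]) = 476.
E = E° − (RT/nF) ln Q = 1.56 − (8.314×283)/(1×96485) × (6.164) = 1.560 − 0.150 = 1.410 V.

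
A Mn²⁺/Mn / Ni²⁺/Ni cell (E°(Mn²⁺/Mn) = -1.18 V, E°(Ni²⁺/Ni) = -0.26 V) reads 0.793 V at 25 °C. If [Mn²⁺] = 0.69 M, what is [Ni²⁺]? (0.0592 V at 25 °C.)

3.5 × 10^-5 M

From the Nernst equation, log Q = n(E° − E)/0.0592 = 2(0.92 − 0.793)/0.0592 = 4.291, so Q = 1.95 × 10^4.
With Q = [Mn²⁺]/[Ni²⁺] and the known concentrations, [Ni²⁺] in the denominator gives [Ni²⁺] = 3.5 × 10^-5 M.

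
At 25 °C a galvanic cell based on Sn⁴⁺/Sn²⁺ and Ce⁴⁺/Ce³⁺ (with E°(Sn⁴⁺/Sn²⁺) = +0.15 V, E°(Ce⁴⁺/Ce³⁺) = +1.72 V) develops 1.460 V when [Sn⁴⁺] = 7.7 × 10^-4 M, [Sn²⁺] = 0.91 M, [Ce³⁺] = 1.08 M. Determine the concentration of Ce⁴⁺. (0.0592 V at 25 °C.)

4.4 × 10^-4 M

From the Nernst equation, log Q = n(E° − E)/0.0592 = 2(1.57 − 1.460)/0.0592 = 3.716, so Q = 5200.
With Q = [Sn⁴⁺]·[Ce³⁺]^2/([Sn²⁺]·[Ce⁴⁺]^2) and the known concentrations, [Ce⁴⁺]^2 in the denominator gives [Ce⁴⁺] = 4.4 × 10^-4 M.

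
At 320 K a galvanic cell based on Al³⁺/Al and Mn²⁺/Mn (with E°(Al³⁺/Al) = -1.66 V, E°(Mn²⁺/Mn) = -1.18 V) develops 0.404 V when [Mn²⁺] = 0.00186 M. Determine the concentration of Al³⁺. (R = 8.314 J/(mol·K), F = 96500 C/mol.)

From the Nernst equation, ln Q = nF(E° − E)/RT = 6×96500×(0.48 − 0.404)/(8.314×320) = 16.540, so Q = 1.52 × 10^7.
With Q = [Al³⁺]^2/[Mn²⁺]^3 and the known concentrations, [Al³⁺]^2 in the numerator gives [Al³⁺] = 0.31 M.

0.31 M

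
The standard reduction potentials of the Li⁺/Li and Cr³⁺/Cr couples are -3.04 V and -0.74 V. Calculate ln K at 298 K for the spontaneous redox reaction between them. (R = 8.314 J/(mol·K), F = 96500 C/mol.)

ln K = 268.8

E°_cell = -0.74 − (-3.04) = 2.30 V, with n = 3 electrons transferred.
At equilibrium E = 0, so the Nernst equation gives ln K = nFE°/RT = (3)(96500)(2.30)/((8.314)(298)) = 268.75.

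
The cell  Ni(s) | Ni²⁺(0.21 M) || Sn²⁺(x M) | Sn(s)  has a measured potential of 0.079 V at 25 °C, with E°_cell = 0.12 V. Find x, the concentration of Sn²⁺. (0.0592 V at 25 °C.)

From the Nernst equation, log Q = n(E° − E)/0.0592 = 2(0.12 − 0.079)/0.0592 = 1.385, so Q = 24.3.
With Q = [Ni²⁺]/[Sn²⁺] and the known concentrations, [Sn²⁺] in the denominator gives [Sn²⁺] = 0.0087 M.

0.0087 M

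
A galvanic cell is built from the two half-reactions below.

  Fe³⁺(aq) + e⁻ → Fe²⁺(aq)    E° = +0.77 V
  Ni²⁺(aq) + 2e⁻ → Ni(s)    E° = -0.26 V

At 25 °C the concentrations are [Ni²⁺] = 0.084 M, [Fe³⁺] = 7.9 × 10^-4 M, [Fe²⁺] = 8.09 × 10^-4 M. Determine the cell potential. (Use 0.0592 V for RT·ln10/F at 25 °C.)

The Fe³⁺/Fe²⁺ couple has the higher reduction potential and acts as the cathode, so E°_cell = +0.77 − (-0.26) = 1.03 V.
Balancing electrons gives n = 2; the reaction quotient is Q = [Ni²⁺]·[Fe²⁺]^2/[Fe³⁺]^2 = 0.0881.
At 25 °C, E = E° − (0.0592/n) log Q = 1.03 − (0.0592/2)(-1.055) = 1.030 + 0.031 = 1.061 V.

1.06 V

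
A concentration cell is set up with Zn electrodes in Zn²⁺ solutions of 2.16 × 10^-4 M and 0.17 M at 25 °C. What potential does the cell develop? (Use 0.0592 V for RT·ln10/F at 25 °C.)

Both half-cells are Zn²⁺/Zn, so E°_cell = 0. The concentrated side is the cathode; the cell reaction moves Zn²⁺ from high to low concentration with n = 2.
Q = [Zn²⁺]_dilute/[Zn²⁺]_conc = 2.16 × 10^-4/0.17 = 0.00127.
E = 0 − (0.0592/2) log Q = −(0.0592/2)(-2.896) = 0.0857 V.

0.086 V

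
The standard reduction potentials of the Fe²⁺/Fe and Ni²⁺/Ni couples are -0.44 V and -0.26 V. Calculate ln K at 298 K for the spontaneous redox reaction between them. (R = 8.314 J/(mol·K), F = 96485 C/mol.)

E°_cell = -0.26 − (-0.44) = 0.18 V, with n = 2 electrons transferred.
At equilibrium E = 0, so the Nernst equation gives ln K = nFE°/RT = (2)(96485)(0.18)/((8.314)(298)) = 14.02.

ln K = 14.0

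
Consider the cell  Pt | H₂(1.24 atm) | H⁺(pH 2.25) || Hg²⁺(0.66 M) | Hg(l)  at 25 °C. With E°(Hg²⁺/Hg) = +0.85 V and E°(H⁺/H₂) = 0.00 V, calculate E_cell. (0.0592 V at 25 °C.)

The Hg²⁺/Hg couple is the cathode, so E°_cell = 0.85 V; n = 2.
[H⁺] = 10^(−2.25) = 0.0056 M, and Q = [H⁺]^2 / ([Hg²⁺]·P(H₂)) = 3.86 × 10^-5.
E = E° − (0.0592/2) log Q = 0.85 − (0.0592/2)(-4.413) = 0.981 V.

0.98 V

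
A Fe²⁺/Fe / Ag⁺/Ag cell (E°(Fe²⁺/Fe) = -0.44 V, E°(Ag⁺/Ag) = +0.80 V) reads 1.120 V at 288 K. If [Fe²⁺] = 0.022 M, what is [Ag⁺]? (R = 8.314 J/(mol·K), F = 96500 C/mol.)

0.0012 M

From the Nernst equation, ln Q = nF(E° − E)/RT = 2×96500×(1.24 − 1.120)/(8.314×288) = 9.672, so Q = 1.59 × 10^4.
With Q = [Fe²⁺]/[Ag⁺]^2 and the known concentrations, [Ag⁺]^2 in the denominator gives [Ag⁺] = 0.0012 M.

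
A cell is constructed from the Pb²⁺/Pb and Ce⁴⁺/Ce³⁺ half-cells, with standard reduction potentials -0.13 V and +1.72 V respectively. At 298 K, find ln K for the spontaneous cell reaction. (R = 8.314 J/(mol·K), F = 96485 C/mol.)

ln K = 144.1

E°_cell = +1.72 − (-0.13) = 1.85 V, with n = 2 electrons transferred.
At equilibrium E = 0, so the Nernst equation gives ln K = nFE°/RT = (2)(96485)(1.85)/((8.314)(298)) = 144.09.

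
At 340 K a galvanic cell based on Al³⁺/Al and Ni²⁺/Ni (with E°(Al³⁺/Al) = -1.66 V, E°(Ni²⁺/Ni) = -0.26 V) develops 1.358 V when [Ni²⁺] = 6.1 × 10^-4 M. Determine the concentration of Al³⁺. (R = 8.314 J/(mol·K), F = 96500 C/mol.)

From the Nernst equation, ln Q = nF(E° − E)/RT = 6×96500×(1.40 − 1.358)/(8.314×340) = 8.603, so Q = 5450.
With Q = [Al³⁺]^2/[Ni²⁺]^3 and the known concentrations, [Al³⁺]^2 in the numerator gives [Al³⁺] = 0.0011 M.

0.0011 M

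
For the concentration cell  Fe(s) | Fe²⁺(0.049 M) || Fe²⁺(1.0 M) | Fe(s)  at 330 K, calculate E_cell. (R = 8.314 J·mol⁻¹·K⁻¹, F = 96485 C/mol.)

0.043 V

Both half-cells are Fe²⁺/Fe, so E°_cell = 0. The concentrated side is the cathode; the cell reaction moves Fe²⁺ from high to low concentration with n = 2.
Q = [Fe²⁺]_dilute/[Fe²⁺]_conc = 0.049/1.0 = 0.0490.
E = 0 − (RT/nF) ln Q = −((8.314×330)/(2×96485))(-3.016) = 0.0429 V.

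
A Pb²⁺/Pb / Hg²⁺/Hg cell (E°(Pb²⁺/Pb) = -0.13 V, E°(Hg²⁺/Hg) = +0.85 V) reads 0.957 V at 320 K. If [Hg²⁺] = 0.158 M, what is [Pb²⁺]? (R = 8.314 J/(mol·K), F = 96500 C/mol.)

0.84 M

From the Nernst equation, ln Q = nF(E° − E)/RT = 2×96500×(0.98 − 0.957)/(8.314×320) = 1.668, so Q = 5.30.
With Q = [Pb²⁺]/[Hg²⁺] and the known concentrations, [Pb²⁺] in the numerator gives [Pb²⁺] = 0.84 M.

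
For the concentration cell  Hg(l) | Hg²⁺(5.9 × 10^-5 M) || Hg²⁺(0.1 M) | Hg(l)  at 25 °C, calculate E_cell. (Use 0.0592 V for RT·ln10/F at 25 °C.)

Both half-cells are Hg²⁺/Hg, so E°_cell = 0. The concentrated side is the cathode; the cell reaction moves Hg²⁺ from high to low concentration with n = 2.
Q = [Hg²⁺]_dilute/[Hg²⁺]_conc = 5.9 × 10^-5/0.1 = 5.9 × 10^-4.
E = 0 − (0.0592/2) log Q = −(0.0592/2)(-3.229) = 0.0956 V.

0.096 V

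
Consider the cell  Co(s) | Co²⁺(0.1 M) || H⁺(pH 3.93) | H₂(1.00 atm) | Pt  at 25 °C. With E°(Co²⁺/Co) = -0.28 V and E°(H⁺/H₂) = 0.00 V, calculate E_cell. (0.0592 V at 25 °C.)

The hydrogen couple is the cathode, so E°_cell = 0.28 V; n = 2.
[H⁺] = 10^(−3.93) = 1.2 × 10^-4 M, and Q = [Co²⁺]·P(H₂) / [H⁺]^2 = 7.24 × 10^6.
E = E° − (0.0592/2) log Q = 0.28 − (0.0592/2)(6.860) = 0.077 V.

0.077 V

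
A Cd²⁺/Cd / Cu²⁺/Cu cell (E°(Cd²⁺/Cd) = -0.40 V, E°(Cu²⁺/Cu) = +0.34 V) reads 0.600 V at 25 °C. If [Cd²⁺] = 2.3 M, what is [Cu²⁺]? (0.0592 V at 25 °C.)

4.3 × 10^-5 M

From the Nernst equation, log Q = n(E° − E)/0.0592 = 2(0.74 − 0.600)/0.0592 = 4.730, so Q = 5.37 × 10^4.
With Q = [Cd²⁺]/[Cu²⁺] and the known concentrations, [Cu²⁺] in the denominator gives [Cu²⁺] = 4.3 × 10^-5 M.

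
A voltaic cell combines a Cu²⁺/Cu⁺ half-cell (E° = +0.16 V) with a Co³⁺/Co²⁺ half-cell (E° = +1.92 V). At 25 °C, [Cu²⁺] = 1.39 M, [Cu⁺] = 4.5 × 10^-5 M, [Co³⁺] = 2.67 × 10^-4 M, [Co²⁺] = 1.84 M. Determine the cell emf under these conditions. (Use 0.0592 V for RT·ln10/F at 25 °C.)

The Co³⁺/Co²⁺ couple has the higher reduction potential and acts as the cathode, so E°_cell = +1.92 − (+0.16) = 1.76 V.
Balancing electrons gives n = 1; the reaction quotient is Q = [Cu²⁺]·[Co²⁺]/([Cu⁺]·[Co³⁺]) = 2.13 × 10^8.
At 25 °C, E = E° − (0.0592/n) log Q = 1.76 − (0.0592/1)(8.328) = 1.760 − 0.493 = 1.267 V.

1.27 V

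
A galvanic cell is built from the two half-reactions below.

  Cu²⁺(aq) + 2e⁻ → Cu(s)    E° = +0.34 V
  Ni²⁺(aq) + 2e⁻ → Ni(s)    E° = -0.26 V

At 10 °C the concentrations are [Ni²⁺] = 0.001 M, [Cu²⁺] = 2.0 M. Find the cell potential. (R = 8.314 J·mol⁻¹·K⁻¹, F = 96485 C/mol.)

0.693 V

The Cu²⁺/Cu couple has the higher reduction potential and acts as the cathode, so E°_cell = +0.34 − (-0.26) = 0.60 V.
Balancing electrons gives n = 2; the reaction quotient is Q = [Ni²⁺]/[Cu²⁺] = 5 × 10^-4.
E = E° − (RT/nF) ln Q = 0.60 − (8.314×283)/(2×96485) × (-7.601) = 0.600 + 0.093 = 0.693 V.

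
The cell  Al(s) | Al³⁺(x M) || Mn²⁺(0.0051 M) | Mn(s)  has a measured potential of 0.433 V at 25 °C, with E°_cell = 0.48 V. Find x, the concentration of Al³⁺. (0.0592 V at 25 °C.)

From the Nernst equation, log Q = n(E° − E)/0.0592 = 6(0.48 − 0.433)/0.0592 = 4.764, so Q = 5.8 × 10^4.
With Q = [Al³⁺]^2/[Mn²⁺]^3 and the known concentrations, [Al³⁺]^2 in the numerator gives [Al³⁺] = 0.088 M.

0.088 M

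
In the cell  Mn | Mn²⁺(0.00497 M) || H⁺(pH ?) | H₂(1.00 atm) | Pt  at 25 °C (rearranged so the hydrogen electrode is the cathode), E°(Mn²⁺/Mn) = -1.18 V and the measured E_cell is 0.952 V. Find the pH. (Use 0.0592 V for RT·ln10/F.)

E°_cell = 1.18 V and n = 2.
log Q = n(E° − E)/0.0592 = 2×(1.18 − 0.952)/0.0592 = 7.703.
With Q = [Mn²⁺]·P(H₂) / [H⁺]^2, solving for [H⁺] gives log[H⁺] = -5.003, so pH = 5.00.

pH = 5.00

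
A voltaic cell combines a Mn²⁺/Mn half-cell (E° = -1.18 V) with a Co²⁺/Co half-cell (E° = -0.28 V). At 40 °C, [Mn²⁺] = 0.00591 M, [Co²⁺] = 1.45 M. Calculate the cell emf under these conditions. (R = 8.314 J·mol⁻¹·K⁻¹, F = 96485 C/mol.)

The Co²⁺/Co couple has the higher reduction potential and acts as the cathode, so E°_cell = -0.28 − (-1.18) = 0.90 V.
Balancing electrons gives n = 2; the reaction quotient is Q = [Mn²⁺]/[Co²⁺] = 0.00408.
E = E° − (RT/nF) ln Q = 0.90 − (8.314×313)/(2×96485) × (-5.503) = 0.900 + 0.074 = 0.974 V.

0.974 V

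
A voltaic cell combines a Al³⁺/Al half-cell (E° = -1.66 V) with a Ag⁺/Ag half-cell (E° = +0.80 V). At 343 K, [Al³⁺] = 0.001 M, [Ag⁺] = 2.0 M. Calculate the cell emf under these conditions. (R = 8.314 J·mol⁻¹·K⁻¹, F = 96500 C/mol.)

2.55 V

The Ag⁺/Ag couple has the higher reduction potential and acts as the cathode, so E°_cell = +0.80 − (-1.66) = 2.46 V.
Balancing electrons gives n = 3; the reaction quotient is Q = [Al³⁺]/[Ag⁺]^3 = 1.25 × 10^-4.
E = E° − (RT/nF) ln Q = 2.46 − (8.314×343)/(3×96500) × (-8.987) = 2.460 + 0.089 = 2.549 V.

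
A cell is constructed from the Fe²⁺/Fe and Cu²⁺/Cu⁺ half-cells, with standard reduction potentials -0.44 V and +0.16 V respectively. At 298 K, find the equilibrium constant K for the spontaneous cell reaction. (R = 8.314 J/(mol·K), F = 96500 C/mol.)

E°_cell = +0.16 − (-0.44) = 0.60 V, with n = 2 electrons transferred.
At equilibrium E = 0, so the Nernst equation gives ln K = nFE°/RT = (2)(96500)(0.60)/((8.314)(298)) = 46.74.
K = e^46.74 = 2 × 10^20.

2 × 10^20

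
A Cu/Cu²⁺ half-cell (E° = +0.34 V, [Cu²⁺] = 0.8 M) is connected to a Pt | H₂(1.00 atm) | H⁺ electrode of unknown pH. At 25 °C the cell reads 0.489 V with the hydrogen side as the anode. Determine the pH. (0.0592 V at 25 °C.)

pH = 2.57

E°_cell = 0.34 V and n = 2.
log Q = n(E° − E)/0.0592 = 2×(0.34 − 0.489)/0.0592 = -5.034.
With Q = [H⁺]^2 / ([Cu²⁺]·P(H₂)), solving for [H⁺] gives log[H⁺] = -2.565, so pH = 2.57.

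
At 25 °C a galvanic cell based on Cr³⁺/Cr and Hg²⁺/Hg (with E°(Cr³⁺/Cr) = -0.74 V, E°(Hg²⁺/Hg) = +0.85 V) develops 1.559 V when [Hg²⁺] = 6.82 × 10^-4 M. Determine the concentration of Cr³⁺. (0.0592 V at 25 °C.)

From the Nernst equation, log Q = n(E° − E)/0.0592 = 6(1.59 − 1.559)/0.0592 = 3.142, so Q = 1390.
With Q = [Cr³⁺]^2/[Hg²⁺]^3 and the known concentrations, [Cr³⁺]^2 in the numerator gives [Cr³⁺] = 6.6 × 10^-4 M.

6.6 × 10^-4 M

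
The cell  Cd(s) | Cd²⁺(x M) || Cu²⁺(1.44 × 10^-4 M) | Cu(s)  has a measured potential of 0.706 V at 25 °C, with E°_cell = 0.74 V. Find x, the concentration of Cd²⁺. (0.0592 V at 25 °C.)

0.002 M

From the Nernst equation, log Q = n(E° − E)/0.0592 = 2(0.74 − 0.706)/0.0592 = 1.149, so Q = 14.1.
With Q = [Cd²⁺]/[Cu²⁺] and the known concentrations, [Cd²⁺] in the numerator gives [Cd²⁺] = 0.002 M.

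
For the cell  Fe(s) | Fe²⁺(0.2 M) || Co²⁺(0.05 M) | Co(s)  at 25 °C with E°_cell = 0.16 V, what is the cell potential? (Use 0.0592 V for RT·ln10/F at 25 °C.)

0.142 V

Balancing electrons gives n = 2; the reaction quotient is Q = [Fe²⁺]/[Co²⁺] = 4.00.
At 25 °C, E = E° − (0.0592/n) log Q = 0.16 − (0.0592/2)(0.602) = 0.160 − 0.018 = 0.142 V.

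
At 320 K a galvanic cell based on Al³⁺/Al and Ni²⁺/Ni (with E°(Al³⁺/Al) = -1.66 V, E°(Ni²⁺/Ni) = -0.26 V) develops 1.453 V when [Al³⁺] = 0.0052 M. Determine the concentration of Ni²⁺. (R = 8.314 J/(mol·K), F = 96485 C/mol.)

From the Nernst equation, ln Q = nF(E° − E)/RT = 6×96485×(1.40 − 1.453)/(8.314×320) = -11.533, so Q = 9.81 × 10^-6.
With Q = [Al³⁺]^2/[Ni²⁺]^3 and the known concentrations, [Ni²⁺]^3 in the denominator gives [Ni²⁺] = 1.4 M.

1.4 M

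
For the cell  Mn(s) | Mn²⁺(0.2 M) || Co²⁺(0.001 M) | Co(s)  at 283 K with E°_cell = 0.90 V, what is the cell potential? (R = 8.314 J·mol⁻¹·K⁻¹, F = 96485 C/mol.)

0.835 V

Balancing electrons gives n = 2; the reaction quotient is Q = [Mn²⁺]/[Co²⁺] = 200.
E = E° − (RT/nF) ln Q = 0.90 − (8.314×283)/(2×96485) × (5.298) = 0.900 − 0.065 = 0.835 V.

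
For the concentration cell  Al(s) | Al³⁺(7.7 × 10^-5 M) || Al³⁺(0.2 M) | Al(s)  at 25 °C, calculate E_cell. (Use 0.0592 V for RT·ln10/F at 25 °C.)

0.067 V

Both half-cells are Al³⁺/Al, so E°_cell = 0. The concentrated side is the cathode; the cell reaction moves Al³⁺ from high to low concentration with n = 3.
Q = [Al³⁺]_dilute/[Al³⁺]_conc = 7.7 × 10^-5/0.2 = 3.85 × 10^-4.
E = 0 − (0.0592/3) log Q = −(0.0592/3)(-3.415) = 0.0674 V.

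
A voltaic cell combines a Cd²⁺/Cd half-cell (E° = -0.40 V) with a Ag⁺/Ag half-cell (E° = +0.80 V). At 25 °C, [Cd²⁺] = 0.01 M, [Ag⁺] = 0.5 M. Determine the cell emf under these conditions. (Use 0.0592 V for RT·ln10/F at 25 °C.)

1.24 V

The Ag⁺/Ag couple has the higher reduction potential and acts as the cathode, so E°_cell = +0.80 − (-0.40) = 1.20 V.
Balancing electrons gives n = 2; the reaction quotient is Q = [Cd²⁺]/[Ag⁺]^2 = 0.0400.
At 25 °C, E = E° − (0.0592/n) log Q = 1.20 − (0.0592/2)(-1.398) = 1.200 + 0.041 = 1.241 V.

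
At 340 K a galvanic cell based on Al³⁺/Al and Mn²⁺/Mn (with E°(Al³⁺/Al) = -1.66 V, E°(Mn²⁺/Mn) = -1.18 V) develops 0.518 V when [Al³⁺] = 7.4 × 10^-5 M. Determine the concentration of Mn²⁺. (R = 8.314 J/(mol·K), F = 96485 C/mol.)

0.024 M

From the Nernst equation, ln Q = nF(E° − E)/RT = 6×96485×(0.48 − 0.518)/(8.314×340) = -7.782, so Q = 4.17 × 10^-4.
With Q = [Al³⁺]^2/[Mn²⁺]^3 and the known concentrations, [Mn²⁺]^3 in the denominator gives [Mn²⁺] = 0.024 M.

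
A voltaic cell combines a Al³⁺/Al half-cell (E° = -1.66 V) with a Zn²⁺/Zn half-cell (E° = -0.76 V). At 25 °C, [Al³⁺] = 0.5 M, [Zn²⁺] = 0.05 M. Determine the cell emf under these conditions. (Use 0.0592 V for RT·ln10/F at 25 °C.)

The Zn²⁺/Zn couple has the higher reduction potential and acts as the cathode, so E°_cell = -0.76 − (-1.66) = 0.90 V.
Balancing electrons gives n = 6; the reaction quotient is Q = [Al³⁺]^2/[Zn²⁺]^3 = 2000.
At 25 °C, E = E° − (0.0592/n) log Q = 0.90 − (0.0592/6)(3.301) = 0.900 − 0.033 = 0.867 V.

0.867 V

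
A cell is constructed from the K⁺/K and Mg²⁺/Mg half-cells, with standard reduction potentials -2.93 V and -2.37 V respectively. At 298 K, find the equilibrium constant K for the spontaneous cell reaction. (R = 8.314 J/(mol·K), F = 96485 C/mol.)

8.8 × 10^18

E°_cell = -2.37 − (-2.93) = 0.56 V, with n = 2 electrons transferred.
At equilibrium E = 0, so the Nernst equation gives ln K = nFE°/RT = (2)(96485)(0.56)/((8.314)(298)) = 43.62.
K = e^43.62 = 8.8 × 10^18.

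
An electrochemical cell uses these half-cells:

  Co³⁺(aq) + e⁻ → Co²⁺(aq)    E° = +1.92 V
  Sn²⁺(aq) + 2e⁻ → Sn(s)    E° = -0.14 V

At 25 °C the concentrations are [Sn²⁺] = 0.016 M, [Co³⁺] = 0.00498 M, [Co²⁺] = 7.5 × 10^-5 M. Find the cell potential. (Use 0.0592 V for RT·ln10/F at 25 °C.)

2.22 V

The Co³⁺/Co²⁺ couple has the higher reduction potential and acts as the cathode, so E°_cell = +1.92 − (-0.14) = 2.06 V.
Balancing electrons gives n = 2; the reaction quotient is Q = [Sn²⁺]·[Co²⁺]^2/[Co³⁺]^2 = 3.63 × 10^-6.
At 25 °C, E = E° − (0.0592/n) log Q = 2.06 − (0.0592/2)(-5.440) = 2.060 + 0.161 = 2.221 V.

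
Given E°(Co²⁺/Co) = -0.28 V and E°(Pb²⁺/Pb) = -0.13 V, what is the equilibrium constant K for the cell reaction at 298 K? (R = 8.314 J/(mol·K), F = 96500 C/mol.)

1.2 × 10^5

E°_cell = -0.13 − (-0.28) = 0.15 V, with n = 2 electrons transferred.
At equilibrium E = 0, so the Nernst equation gives ln K = nFE°/RT = (2)(96500)(0.15)/((8.314)(298)) = 11.68.
K = e^11.68 = 1.2 × 10^5.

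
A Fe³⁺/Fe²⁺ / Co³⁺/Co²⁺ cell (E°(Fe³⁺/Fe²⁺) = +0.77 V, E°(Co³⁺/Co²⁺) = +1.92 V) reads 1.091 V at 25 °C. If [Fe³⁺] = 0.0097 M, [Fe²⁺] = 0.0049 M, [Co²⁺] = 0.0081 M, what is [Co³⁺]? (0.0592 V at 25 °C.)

From the Nernst equation, log Q = n(E° − E)/0.0592 = 1(1.15 − 1.091)/0.0592 = 0.997, so Q = 9.92.
With Q = [Fe³⁺]·[Co²⁺]/([Fe²⁺]·[Co³⁺]) and the known concentrations, [Co³⁺] in the denominator gives [Co³⁺] = 0.0016 M.

0.0016 M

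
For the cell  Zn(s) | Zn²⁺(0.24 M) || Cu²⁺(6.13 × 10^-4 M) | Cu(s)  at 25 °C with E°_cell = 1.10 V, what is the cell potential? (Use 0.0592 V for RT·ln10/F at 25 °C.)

Balancing electrons gives n = 2; the reaction quotient is Q = [Zn²⁺]/[Cu²⁺] = 392.
At 25 °C, E = E° − (0.0592/n) log Q = 1.10 − (0.0592/2)(2.593) = 1.100 − 0.077 = 1.023 V.

1.02 V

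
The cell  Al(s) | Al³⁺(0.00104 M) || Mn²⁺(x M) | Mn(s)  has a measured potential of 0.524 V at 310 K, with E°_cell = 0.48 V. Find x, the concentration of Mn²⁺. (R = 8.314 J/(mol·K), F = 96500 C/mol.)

0.28 M

From the Nernst equation, ln Q = nF(E° − E)/RT = 6×96500×(0.48 − 0.524)/(8.314×310) = -9.885, so Q = 5.1 × 10^-5.
With Q = [Al³⁺]^2/[Mn²⁺]^3 and the known concentrations, [Mn²⁺]^3 in the denominator gives [Mn²⁺] = 0.28 M.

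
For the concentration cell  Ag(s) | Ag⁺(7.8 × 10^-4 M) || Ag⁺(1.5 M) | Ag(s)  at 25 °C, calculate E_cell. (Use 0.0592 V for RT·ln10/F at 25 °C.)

0.19 V

Both half-cells are Ag⁺/Ag, so E°_cell = 0. The concentrated side is the cathode; the cell reaction moves Ag⁺ from high to low concentration with n = 1.
Q = [Ag⁺]_dilute/[Ag⁺]_conc = 7.8 × 10^-4/1.5 = 5.2 × 10^-4.
E = 0 − (0.0592/1) log Q = −(0.0592/1)(-3.284) = 0.1944 V.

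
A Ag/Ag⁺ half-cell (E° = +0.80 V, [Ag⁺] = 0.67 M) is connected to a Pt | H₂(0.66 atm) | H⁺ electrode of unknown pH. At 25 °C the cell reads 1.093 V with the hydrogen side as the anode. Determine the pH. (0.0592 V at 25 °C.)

E°_cell = 0.80 V and n = 2.
log Q = n(E° − E)/0.0592 = 2×(0.80 − 1.093)/0.0592 = -9.899.
With Q = [H⁺]^2 / ([Ag⁺]^2·P(H₂)), solving for [H⁺] gives log[H⁺] = -5.213, so pH = 5.21.

pH = 5.21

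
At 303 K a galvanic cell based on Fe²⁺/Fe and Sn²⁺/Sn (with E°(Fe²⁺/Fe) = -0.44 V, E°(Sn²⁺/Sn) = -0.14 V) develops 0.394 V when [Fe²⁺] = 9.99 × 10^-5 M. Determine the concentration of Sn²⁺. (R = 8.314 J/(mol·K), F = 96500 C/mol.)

0.13 M

From the Nernst equation, ln Q = nF(E° − E)/RT = 2×96500×(0.30 − 0.394)/(8.314×303) = -7.202, so Q = 7.45 × 10^-4.
With Q = [Fe²⁺]/[Sn²⁺] and the known concentrations, [Sn²⁺] in the denominator gives [Sn²⁺] = 0.13 M.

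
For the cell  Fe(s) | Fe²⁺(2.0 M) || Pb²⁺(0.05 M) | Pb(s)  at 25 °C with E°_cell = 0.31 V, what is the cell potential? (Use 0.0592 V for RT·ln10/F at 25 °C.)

0.263 V

Balancing electrons gives n = 2; the reaction quotient is Q = [Fe²⁺]/[Pb²⁺] = 40.0.
At 25 °C, E = E° − (0.0592/n) log Q = 0.31 − (0.0592/2)(1.602) = 0.310 − 0.047 = 0.263 V.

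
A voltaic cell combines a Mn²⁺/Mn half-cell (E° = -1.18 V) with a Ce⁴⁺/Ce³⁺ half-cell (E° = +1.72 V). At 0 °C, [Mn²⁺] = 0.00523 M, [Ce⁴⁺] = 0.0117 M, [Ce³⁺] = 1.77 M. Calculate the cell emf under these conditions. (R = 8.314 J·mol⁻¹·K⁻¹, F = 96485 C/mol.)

2.84 V

The Ce⁴⁺/Ce³⁺ couple has the higher reduction potential and acts as the cathode, so E°_cell = +1.72 − (-1.18) = 2.90 V.
Balancing electrons gives n = 2; the reaction quotient is Q = [Mn²⁺]·[Ce³⁺]^2/[Ce⁴⁺]^2 = 120.
E = E° − (RT/nF) ln Q = 2.90 − (8.314×273)/(2×96485) × (4.785) = 2.900 − 0.056 = 2.844 V.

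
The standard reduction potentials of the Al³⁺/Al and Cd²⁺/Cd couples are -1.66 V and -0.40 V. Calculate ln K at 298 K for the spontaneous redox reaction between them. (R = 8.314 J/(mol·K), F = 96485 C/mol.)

E°_cell = -0.40 − (-1.66) = 1.26 V, with n = 6 electrons transferred.
At equilibrium E = 0, so the Nernst equation gives ln K = nFE°/RT = (6)(96485)(1.26)/((8.314)(298)) = 294.41.

ln K = 294.4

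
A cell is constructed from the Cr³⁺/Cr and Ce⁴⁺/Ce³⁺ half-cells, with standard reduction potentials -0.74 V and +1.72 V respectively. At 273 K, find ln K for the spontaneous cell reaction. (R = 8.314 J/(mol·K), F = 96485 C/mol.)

ln K = 313.7

E°_cell = +1.72 − (-0.74) = 2.46 V, with n = 3 electrons transferred.
At equilibrium E = 0, so the Nernst equation gives ln K = nFE°/RT = (3)(96485)(2.46)/((8.314)(273)) = 313.72.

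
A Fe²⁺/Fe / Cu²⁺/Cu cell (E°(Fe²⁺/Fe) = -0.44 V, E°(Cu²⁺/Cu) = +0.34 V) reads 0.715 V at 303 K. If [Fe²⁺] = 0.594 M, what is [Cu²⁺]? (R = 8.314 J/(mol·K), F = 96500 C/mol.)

From the Nernst equation, ln Q = nF(E° − E)/RT = 2×96500×(0.78 − 0.715)/(8.314×303) = 4.980, so Q = 145.
With Q = [Fe²⁺]/[Cu²⁺] and the known concentrations, [Cu²⁺] in the denominator gives [Cu²⁺] = 0.0041 M.

0.0041 M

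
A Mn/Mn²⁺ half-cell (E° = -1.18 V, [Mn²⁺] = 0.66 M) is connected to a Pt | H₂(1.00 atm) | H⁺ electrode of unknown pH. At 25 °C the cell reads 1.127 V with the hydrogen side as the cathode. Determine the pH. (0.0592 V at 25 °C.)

E°_cell = 1.18 V and n = 2.
log Q = n(E° − E)/0.0592 = 2×(1.18 − 1.127)/0.0592 = 1.791.
With Q = [Mn²⁺]·P(H₂) / [H⁺]^2, solving for [H⁺] gives log[H⁺] = -0.985, so pH = 0.99.

pH = 0.99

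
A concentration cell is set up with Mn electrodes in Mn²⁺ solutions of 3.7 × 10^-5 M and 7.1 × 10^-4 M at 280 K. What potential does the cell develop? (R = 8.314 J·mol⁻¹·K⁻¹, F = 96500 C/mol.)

Both half-cells are Mn²⁺/Mn, so E°_cell = 0. The concentrated side is the cathode; the cell reaction moves Mn²⁺ from high to low concentration with n = 2.
Q = [Mn²⁺]_dilute/[Mn²⁺]_conc = 3.7 × 10^-5/7.1 × 10^-4 = 0.0521.
E = 0 − (RT/nF) ln Q = −((8.314×280)/(2×96500))(-2.954) = 0.0356 V.

0.036 V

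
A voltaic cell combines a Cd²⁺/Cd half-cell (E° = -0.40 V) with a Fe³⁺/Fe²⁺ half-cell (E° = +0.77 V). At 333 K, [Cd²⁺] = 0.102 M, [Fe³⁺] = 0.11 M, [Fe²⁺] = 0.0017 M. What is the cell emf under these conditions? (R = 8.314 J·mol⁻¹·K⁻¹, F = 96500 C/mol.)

The Fe³⁺/Fe²⁺ couple has the higher reduction potential and acts as the cathode, so E°_cell = +0.77 − (-0.40) = 1.17 V.
Balancing electrons gives n = 2; the reaction quotient is Q = [Cd²⁺]·[Fe²⁺]^2/[Fe³⁺]^2 = 2.44 × 10^-5.
E = E° − (RT/nF) ln Q = 1.17 − (8.314×333)/(2×96500) × (-10.622) = 1.170 + 0.152 = 1.322 V.

1.32 V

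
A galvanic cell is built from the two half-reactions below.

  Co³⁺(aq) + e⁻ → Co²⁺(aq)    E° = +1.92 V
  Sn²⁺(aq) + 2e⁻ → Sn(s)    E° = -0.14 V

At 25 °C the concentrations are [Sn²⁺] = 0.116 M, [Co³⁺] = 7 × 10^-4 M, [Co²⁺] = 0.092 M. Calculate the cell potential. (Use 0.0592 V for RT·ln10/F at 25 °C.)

1.96 V

The Co³⁺/Co²⁺ couple has the higher reduction potential and acts as the cathode, so E°_cell = +1.92 − (-0.14) = 2.06 V.
Balancing electrons gives n = 2; the reaction quotient is Q = [Sn²⁺]·[Co²⁺]^2/[Co³⁺]^2 = 2000.
At 25 °C, E = E° − (0.0592/n) log Q = 2.06 − (0.0592/2)(3.302) = 2.060 − 0.098 = 1.962 V.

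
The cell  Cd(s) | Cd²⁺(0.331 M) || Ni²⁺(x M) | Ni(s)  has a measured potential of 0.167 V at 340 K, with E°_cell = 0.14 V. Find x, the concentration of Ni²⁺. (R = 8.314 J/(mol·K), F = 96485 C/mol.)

From the Nernst equation, ln Q = nF(E° − E)/RT = 2×96485×(0.14 − 0.167)/(8.314×340) = -1.843, so Q = 0.158.
With Q = [Cd²⁺]/[Ni²⁺] and the known concentrations, [Ni²⁺] in the denominator gives [Ni²⁺] = 2.1 M.

2.1 M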